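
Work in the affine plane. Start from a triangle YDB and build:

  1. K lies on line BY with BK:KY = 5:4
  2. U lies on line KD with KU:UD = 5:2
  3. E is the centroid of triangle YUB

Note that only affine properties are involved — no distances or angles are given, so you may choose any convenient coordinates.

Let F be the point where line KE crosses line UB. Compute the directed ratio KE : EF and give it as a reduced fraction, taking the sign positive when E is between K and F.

KE:EF = 2/3

Set Y = (0, 0), D = (1, 0), B = (0, 1); any affine frame gives the same invariant.
1. K lies on line BY with BK:KY = 5:4 ⇒ K = (0, 4/9)
2. U lies on line KD with KU:UD = 5:2 ⇒ U = (5/7, 8/63)
3. E is the centroid of triangle YUB ⇒ E = (5/21, 71/189)
line KE meets UB at F = (25/42, 103/378)
E = K + t·(F−K) with t = 2/5, so KE:EF = 2/5:3/5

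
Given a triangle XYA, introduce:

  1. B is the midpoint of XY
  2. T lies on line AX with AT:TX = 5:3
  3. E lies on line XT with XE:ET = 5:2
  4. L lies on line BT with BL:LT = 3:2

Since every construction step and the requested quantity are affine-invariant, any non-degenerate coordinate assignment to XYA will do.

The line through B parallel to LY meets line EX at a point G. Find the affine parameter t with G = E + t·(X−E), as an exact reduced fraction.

t = 19/40

Set X = (0, 0), Y = (1, 0), A = (0, 1); any affine frame gives the same invariant.
1. B is the midpoint of XY ⇒ B = (1/2, 0)
2. T lies on line AX with AT:TX = 5:3 ⇒ T = (0, 3/8)
3. E lies on line XT with XE:ET = 5:2 ⇒ E = (0, 15/56)
4. L lies on line BT with BL:LT = 3:2 ⇒ L = (1/5, 9/40)
through B parallel to LY: direction (4/5, -9/40); meets EX at G = (0, 9/64)
G = E + t·(X−E) with t = 19/40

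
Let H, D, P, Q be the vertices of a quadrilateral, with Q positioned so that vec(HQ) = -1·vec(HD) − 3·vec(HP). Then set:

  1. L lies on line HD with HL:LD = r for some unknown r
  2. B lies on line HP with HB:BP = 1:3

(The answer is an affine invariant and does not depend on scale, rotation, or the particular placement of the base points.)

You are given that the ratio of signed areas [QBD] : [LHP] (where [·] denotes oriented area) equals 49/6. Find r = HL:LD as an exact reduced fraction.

Set H = (0, 0), D = (1, 0), P = (0, 1), Q = (-1, -3); any affine frame gives the same invariant.
1. With HL:LD = r, write λ = r/(r+1) so L = H + λ·(D−H); L is affine-linear in λ
2. B lies on line HP with HB:BP = 1:3 ⇒ B = (0, 1/4)
Every point depending on L is an affine combination of L and λ-independent points, so each such coordinate is linear in λ; the λ² term in each signed area is a multiple of (D−H)×(D−H) = 0, so 2·[QBD] and 2·[LHP] are each linear in λ. Evaluating at λ=0 and λ=1:
  2·[QBD] = -7/2,   2·[LHP] = −λ
So [QBD]:[LHP] = (-7/2) / (−λ). Setting this equal to 49/6:
  -7/2 = 49/6·(−λ)  ⇒  λ = 3/7
Then r = λ/(1−λ) = (3/7)/(4/7) = 3/4. Check: with r = 3/4, L = (3/7, 0) and [QBD]:[LHP] = 49/6 as required.

r = 3/4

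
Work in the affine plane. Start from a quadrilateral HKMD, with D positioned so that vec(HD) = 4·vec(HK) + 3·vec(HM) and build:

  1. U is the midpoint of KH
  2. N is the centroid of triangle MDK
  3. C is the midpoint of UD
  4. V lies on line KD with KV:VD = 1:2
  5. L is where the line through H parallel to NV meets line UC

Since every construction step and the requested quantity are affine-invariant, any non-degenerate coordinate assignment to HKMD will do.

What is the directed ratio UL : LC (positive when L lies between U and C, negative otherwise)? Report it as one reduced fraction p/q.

UL:LC = -2/15

Set H = (0, 0), K = (1, 0), M = (0, 1), D = (4, 3); any affine frame gives the same invariant.
1. U is the midpoint of KH ⇒ U = (1/2, 0)
2. N is the centroid of triangle MDK ⇒ N = (5/3, 4/3)
3. C is the midpoint of UD ⇒ C = (9/4, 3/2)
4. V lies on line KD with KV:VD = 1:2 ⇒ V = (2, 1)
5. L is where the line through H parallel to NV meets line UC ⇒ L = (3/13, -3/13)
L = U + t·(C−U) with t = -2/13, so UL:LC = t:(1−t) = -2/13:15/13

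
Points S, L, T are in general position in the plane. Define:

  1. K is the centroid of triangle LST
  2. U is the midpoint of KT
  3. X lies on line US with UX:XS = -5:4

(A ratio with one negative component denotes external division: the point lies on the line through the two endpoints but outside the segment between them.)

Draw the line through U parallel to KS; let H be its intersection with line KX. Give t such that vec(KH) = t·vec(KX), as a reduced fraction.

t = -1/4

Work in coordinates with S = (0, 0), L = (1, 0), T = (0, 1).
1. K is the centroid of triangle LST ⇒ K = (1/3, 1/3)
2. U is the midpoint of KT ⇒ U = (1/6, 2/3)
3. X lies on line US with UX:XS = -5:4 ⇒ X = (-2/3, -8/3)
through U parallel to KS: direction (-1/3, -1/3); meets KX at H = (7/12, 13/12)
H = K + t·(X−K) with t = -1/4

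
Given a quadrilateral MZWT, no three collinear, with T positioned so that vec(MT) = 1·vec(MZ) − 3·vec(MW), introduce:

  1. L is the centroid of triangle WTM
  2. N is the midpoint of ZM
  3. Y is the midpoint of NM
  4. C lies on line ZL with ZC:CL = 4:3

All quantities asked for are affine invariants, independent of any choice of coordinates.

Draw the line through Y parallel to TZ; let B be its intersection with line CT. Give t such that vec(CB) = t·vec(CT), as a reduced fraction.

Assign M = (0, 0), Z = (1, 0), W = (0, 1), T = (1, -3) — the answer is frame-independent, so this choice is without loss of generality.
1. L is the centroid of triangle WTM ⇒ L = (1/3, -2/3)
2. N is the midpoint of ZM ⇒ N = (1/2, 0)
3. Y is the midpoint of NM ⇒ Y = (1/4, 0)
4. C lies on line ZL with ZC:CL = 4:3 ⇒ C = (13/21, -8/21)
through Y parallel to TZ: direction (0, 3); meets CT at B = (1/4, 69/32)
B = C + t·(T−C) with t = -31/32

t = -31/32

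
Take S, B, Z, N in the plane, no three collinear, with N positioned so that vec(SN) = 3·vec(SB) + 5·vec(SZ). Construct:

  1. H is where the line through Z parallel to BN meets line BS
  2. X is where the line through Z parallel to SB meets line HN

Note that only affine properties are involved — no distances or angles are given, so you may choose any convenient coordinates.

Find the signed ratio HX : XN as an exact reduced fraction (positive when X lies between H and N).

Assign S = (0, 0), B = (1, 0), Z = (0, 1), N = (3, 5) — the answer is frame-independent, so this choice is without loss of generality.
1. H is where the line through Z parallel to BN meets line BS ⇒ H = (-2/5, 0)
2. X is where the line through Z parallel to SB meets line HN ⇒ X = (7/25, 1)
X = H + t·(N−H) with t = 1/5, so HX:XN = t:(1−t) = 1/5:4/5

HX:XN = 1/4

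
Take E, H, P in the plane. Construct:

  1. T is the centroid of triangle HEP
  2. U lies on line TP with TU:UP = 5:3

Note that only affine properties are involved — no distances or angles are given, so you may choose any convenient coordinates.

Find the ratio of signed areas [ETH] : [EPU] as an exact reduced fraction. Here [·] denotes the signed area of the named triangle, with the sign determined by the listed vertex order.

[ETH]:[EPU] = 8/3

Choose coordinates E = (0, 0), H = (1, 0), P = (0, 1).
1. T is the centroid of triangle HEP ⇒ T = (1/3, 1/3)
2. U lies on line TP with TU:UP = 5:3 ⇒ U = (1/8, 3/4)
2·[ETH] = -1/3, 2·[EPU] = -1/8
[ETH]:[EPU] = -1/3:-1/8 = 8/3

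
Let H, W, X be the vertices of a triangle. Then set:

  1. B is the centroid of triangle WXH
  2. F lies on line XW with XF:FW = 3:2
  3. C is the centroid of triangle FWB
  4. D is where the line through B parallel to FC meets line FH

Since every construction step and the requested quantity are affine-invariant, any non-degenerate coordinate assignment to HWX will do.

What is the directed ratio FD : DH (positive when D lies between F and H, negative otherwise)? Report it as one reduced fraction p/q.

FD:DH = 2/3

Choose coordinates H = (0, 0), W = (1, 0), X = (0, 1).
1. B is the centroid of triangle WXH ⇒ B = (1/3, 1/3)
2. F lies on line XW with XF:FW = 3:2 ⇒ F = (3/5, 2/5)
3. C is the centroid of triangle FWB ⇒ C = (29/45, 11/45)
4. D is where the line through B parallel to FC meets line FH ⇒ D = (9/25, 6/25)
D = F + t·(H−F) with t = 2/5, so FD:DH = t:(1−t) = 2/5:3/5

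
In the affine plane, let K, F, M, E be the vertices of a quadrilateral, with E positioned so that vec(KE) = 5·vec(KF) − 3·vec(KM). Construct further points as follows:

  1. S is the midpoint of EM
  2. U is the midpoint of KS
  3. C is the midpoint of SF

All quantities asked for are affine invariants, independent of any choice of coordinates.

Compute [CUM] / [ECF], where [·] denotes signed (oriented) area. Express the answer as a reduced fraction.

Set K = (0, 0), F = (1, 0), M = (0, 1), E = (5, -3); any affine frame gives the same invariant.
1. S is the midpoint of EM ⇒ S = (5/2, -1)
2. U is the midpoint of KS ⇒ U = (5/4, -1/2)
3. C is the midpoint of SF ⇒ C = (7/4, -1/2)
2·[CUM] = -3/4, 2·[ECF] = 1/4
[CUM]:[ECF] = -3/4:1/4 = -3

[CUM]:[ECF] = -3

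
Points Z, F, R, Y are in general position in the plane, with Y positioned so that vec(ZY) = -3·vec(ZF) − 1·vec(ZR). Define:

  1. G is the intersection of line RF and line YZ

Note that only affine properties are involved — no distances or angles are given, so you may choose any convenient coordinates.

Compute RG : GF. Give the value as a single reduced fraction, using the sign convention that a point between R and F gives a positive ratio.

Assign Z = (0, 0), F = (1, 0), R = (0, 1), Y = (-3, -1) — the answer is frame-independent, so this choice is without loss of generality.
1. G is the intersection of line RF and line YZ ⇒ G = (3/4, 1/4)
G = R + t·(F−R) with t = 3/4, so RG:GF = t:(1−t) = 3/4:1/4

RG:GF = 3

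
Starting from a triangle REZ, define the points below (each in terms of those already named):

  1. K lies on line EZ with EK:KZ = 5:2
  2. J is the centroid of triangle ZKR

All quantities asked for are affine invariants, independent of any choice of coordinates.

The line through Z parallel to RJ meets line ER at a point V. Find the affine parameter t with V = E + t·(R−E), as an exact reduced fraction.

t = 7/6

Assign R = (0, 0), E = (1, 0), Z = (0, 1) — the answer is frame-independent, so this choice is without loss of generality.
1. K lies on line EZ with EK:KZ = 5:2 ⇒ K = (2/7, 5/7)
2. J is the centroid of triangle ZKR ⇒ J = (2/21, 4/7)
through Z parallel to RJ: direction (2/21, 4/7); meets ER at V = (-1/6, 0)
V = E + t·(R−E) with t = 7/6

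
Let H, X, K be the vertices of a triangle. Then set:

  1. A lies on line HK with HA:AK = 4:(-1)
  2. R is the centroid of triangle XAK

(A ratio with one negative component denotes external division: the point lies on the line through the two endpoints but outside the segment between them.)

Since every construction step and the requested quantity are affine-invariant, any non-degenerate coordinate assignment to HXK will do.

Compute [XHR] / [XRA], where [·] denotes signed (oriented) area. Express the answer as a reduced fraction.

[XHR]:[XRA] = 7

Choose coordinates H = (0, 0), X = (1, 0), K = (0, 1).
1. A lies on line HK with HA:AK = 4:(-1) ⇒ A = (0, 4/3)
2. R is the centroid of triangle XAK ⇒ R = (1/3, 7/9)
2·[XHR] = -7/9, 2·[XRA] = -1/9
[XHR]:[XRA] = -7/9:-1/9 = 7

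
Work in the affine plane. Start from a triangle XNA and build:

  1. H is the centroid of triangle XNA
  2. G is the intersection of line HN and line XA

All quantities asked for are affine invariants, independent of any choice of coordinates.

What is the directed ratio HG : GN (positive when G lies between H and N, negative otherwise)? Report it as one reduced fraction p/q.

Set X = (0, 0), N = (1, 0), A = (0, 1); any affine frame gives the same invariant.
1. H is the centroid of triangle XNA ⇒ H = (1/3, 1/3)
2. G is the intersection of line HN and line XA ⇒ G = (0, 1/2)
G = H + t·(N−H) with t = -1/2, so HG:GN = t:(1−t) = -1/2:3/2

HG:GN = -1/3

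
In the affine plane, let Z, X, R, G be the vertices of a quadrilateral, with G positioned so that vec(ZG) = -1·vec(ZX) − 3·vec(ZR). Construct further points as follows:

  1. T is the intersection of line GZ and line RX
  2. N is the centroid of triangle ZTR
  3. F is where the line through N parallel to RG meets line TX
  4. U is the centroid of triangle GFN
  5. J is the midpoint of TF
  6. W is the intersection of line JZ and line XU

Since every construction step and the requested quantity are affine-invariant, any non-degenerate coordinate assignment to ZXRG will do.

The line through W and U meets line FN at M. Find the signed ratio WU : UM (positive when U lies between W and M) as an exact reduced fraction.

Work in coordinates with Z = (0, 0), X = (1, 0), R = (0, 1), G = (-1, -3).
1. T is the intersection of line GZ and line RX ⇒ T = (1/4, 3/4)
2. N is the centroid of triangle ZTR ⇒ N = (1/12, 7/12)
3. F is where the line through N parallel to RG meets line TX ⇒ F = (3/20, 17/20)
4. U is the centroid of triangle GFN ⇒ U = (-23/90, -47/90)
5. J is the midpoint of TF ⇒ J = (1/5, 4/5)
6. W is the intersection of line JZ and line XU ⇒ W = (-47/405, -188/405)
line WU meets FN at M = (-301/1620, -799/1620)
U = W + t·(M−W) with t = 2, so WU:UM = 2:-1

WU:UM = -2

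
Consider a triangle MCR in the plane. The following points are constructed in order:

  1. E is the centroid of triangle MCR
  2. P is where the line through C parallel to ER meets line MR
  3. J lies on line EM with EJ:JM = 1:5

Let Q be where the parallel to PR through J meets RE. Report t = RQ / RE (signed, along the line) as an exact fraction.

t = 5/6

Assign M = (0, 0), C = (1, 0), R = (0, 1) — the answer is frame-independent, so this choice is without loss of generality.
1. E is the centroid of triangle MCR ⇒ E = (1/3, 1/3)
2. P is where the line through C parallel to ER meets line MR ⇒ P = (0, 2)
3. J lies on line EM with EJ:JM = 1:5 ⇒ J = (5/18, 5/18)
through J parallel to PR: direction (0, -1); meets RE at Q = (5/18, 4/9)
Q = R + t·(E−R) with t = 5/6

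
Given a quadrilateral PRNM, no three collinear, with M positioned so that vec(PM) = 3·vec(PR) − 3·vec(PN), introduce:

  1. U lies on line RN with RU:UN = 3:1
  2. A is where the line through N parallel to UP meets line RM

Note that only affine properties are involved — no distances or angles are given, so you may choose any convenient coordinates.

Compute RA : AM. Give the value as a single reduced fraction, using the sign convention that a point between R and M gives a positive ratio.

Choose coordinates P = (0, 0), R = (1, 0), N = (0, 1), M = (3, -3).
1. U lies on line RN with RU:UN = 3:1 ⇒ U = (1/4, 3/4)
2. A is where the line through N parallel to UP meets line RM ⇒ A = (1/9, 4/3)
A = R + t·(M−R) with t = -4/9, so RA:AM = t:(1−t) = -4/9:13/9

RA:AM = -4/13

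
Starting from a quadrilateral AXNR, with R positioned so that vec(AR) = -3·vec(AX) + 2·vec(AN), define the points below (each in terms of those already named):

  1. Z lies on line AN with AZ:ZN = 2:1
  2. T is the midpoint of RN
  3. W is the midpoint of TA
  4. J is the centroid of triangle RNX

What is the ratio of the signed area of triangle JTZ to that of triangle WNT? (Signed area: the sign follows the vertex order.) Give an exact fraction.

Set A = (0, 0), X = (1, 0), N = (0, 1), R = (-3, 2); any affine frame gives the same invariant.
1. Z lies on line AN with AZ:ZN = 2:1 ⇒ Z = (0, 2/3)
2. T is the midpoint of RN ⇒ T = (-3/2, 3/2)
3. W is the midpoint of TA ⇒ W = (-3/4, 3/4)
4. J is the centroid of triangle RNX ⇒ J = (-2/3, 1)
2·[JTZ] = -1/18, 2·[WNT] = 3/4
[JTZ]:[WNT] = -1/18:3/4 = -2/27

[JTZ]:[WNT] = -2/27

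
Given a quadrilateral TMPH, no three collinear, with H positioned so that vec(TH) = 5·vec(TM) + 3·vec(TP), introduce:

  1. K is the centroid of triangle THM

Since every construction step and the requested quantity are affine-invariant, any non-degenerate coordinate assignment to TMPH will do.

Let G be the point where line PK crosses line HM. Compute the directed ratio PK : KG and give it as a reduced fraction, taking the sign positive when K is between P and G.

PK:KG = 6

Choose coordinates T = (0, 0), M = (1, 0), P = (0, 1), H = (5, 3).
1. K is the centroid of triangle THM ⇒ K = (2, 1)
line PK meets HM at G = (7/3, 1)
K = P + t·(G−P) with t = 6/7, so PK:KG = 6/7:1/7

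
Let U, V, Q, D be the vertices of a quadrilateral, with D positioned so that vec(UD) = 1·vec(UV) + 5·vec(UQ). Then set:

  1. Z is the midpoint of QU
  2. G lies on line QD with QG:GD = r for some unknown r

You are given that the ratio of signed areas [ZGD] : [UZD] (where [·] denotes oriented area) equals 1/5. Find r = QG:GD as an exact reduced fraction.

Work in coordinates with U = (0, 0), V = (1, 0), Q = (0, 1), D = (1, 5).
1. Z is the midpoint of QU ⇒ Z = (0, 1/2)
2. With QG:GD = r, write λ = r/(r+1) so G = Q + λ·(D−Q); G is affine-linear in λ
Every point depending on G is an affine combination of G and λ-independent points, so each such coordinate is linear in λ; the λ² term in each signed area is a multiple of (D−Q)×(D−Q) = 0, so 2·[ZGD] and 2·[UZD] are each linear in λ. Evaluating at λ=0 and λ=1:
  2·[ZGD] = 1/2·λ − 1/2,   2·[UZD] = -1/2
So [ZGD]:[UZD] = (1/2·λ − 1/2) / (-1/2). Setting this equal to 1/5:
  1/2·λ − 1/2 = 1/5·(-1/2)  ⇒  λ = 4/5
Then r = λ/(1−λ) = (4/5)/(1/5) = 4. Check: with r = 4, G = (4/5, 21/5) and [ZGD]:[UZD] = 1/5 as required.

r = 4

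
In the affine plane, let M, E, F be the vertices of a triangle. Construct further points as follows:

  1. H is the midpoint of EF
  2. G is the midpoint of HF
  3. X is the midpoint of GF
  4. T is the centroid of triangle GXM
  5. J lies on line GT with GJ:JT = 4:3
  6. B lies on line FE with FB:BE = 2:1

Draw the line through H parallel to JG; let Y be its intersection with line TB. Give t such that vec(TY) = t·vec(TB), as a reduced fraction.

t = 3/5

Assign M = (0, 0), E = (1, 0), F = (0, 1) — the answer is frame-independent, so this choice is without loss of generality.
1. H is the midpoint of EF ⇒ H = (1/2, 1/2)
2. G is the midpoint of HF ⇒ G = (1/4, 3/4)
3. X is the midpoint of GF ⇒ X = (1/8, 7/8)
4. T is the centroid of triangle GXM ⇒ T = (1/8, 13/24)
5. J lies on line GT with GJ:JT = 4:3 ⇒ J = (5/28, 53/84)
6. B lies on line FE with FB:BE = 2:1 ⇒ B = (2/3, 1/3)
through H parallel to JG: direction (1/14, 5/42); meets TB at Y = (9/20, 5/12)
Y = T + t·(B−T) with t = 3/5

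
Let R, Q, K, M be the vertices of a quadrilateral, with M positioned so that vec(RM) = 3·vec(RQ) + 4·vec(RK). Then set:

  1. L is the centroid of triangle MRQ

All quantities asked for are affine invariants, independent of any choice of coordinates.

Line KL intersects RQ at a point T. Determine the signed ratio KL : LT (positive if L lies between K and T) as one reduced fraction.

Choose coordinates R = (0, 0), Q = (1, 0), K = (0, 1), M = (3, 4).
1. L is the centroid of triangle MRQ ⇒ L = (4/3, 4/3)
line KL meets RQ at T = (-4, 0)
L = K + t·(T−K) with t = -1/3, so KL:LT = -1/3:4/3

KL:LT = -1/4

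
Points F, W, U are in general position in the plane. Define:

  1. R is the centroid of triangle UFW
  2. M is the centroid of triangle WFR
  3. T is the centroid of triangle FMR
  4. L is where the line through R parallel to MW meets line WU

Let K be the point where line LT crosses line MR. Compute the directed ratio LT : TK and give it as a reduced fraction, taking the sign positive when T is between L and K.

LT:TK = -13/4

Choose coordinates F = (0, 0), W = (1, 0), U = (0, 1).
1. R is the centroid of triangle UFW ⇒ R = (1/3, 1/3)
2. M is the centroid of triangle WFR ⇒ M = (4/9, 1/9)
3. T is the centroid of triangle FMR ⇒ T = (7/27, 4/27)
4. L is where the line through R parallel to MW meets line WU ⇒ L = (3/4, 1/4)
line LT meets MR at K = (16/39, 7/39)
T = L + t·(K−L) with t = 13/9, so LT:TK = 13/9:-4/9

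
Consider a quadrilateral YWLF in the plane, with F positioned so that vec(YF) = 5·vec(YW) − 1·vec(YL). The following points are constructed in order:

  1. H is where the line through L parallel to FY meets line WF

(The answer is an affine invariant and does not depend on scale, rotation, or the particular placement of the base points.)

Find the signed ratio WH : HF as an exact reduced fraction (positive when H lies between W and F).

Set Y = (0, 0), W = (1, 0), L = (0, 1), F = (5, -1); any affine frame gives the same invariant.
1. H is where the line through L parallel to FY meets line WF ⇒ H = (-15, 4)
H = W + t·(F−W) with t = -4, so WH:HF = t:(1−t) = -4:5

WH:HF = -4/5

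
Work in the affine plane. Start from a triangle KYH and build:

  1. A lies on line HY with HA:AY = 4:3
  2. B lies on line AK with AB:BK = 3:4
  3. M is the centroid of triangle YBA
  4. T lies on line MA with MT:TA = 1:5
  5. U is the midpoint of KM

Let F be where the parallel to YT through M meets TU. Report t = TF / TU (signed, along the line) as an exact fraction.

Set K = (0, 0), Y = (1, 0), H = (0, 1); any affine frame gives the same invariant.
1. A lies on line HY with HA:AY = 4:3 ⇒ A = (4/7, 3/7)
2. B lies on line AK with AB:BK = 3:4 ⇒ B = (16/49, 12/49)
3. M is the centroid of triangle YBA ⇒ M = (31/49, 11/49)
4. T lies on line MA with MT:TA = 1:5 ⇒ T = (61/98, 38/147)
5. U is the midpoint of KM ⇒ U = (31/98, 11/98)
through M parallel to YT: direction (-37/98, 38/147); meets TU at F = (4639/7742, 2873/11613)
F = T + t·(U−T) with t = 6/79

t = 6/79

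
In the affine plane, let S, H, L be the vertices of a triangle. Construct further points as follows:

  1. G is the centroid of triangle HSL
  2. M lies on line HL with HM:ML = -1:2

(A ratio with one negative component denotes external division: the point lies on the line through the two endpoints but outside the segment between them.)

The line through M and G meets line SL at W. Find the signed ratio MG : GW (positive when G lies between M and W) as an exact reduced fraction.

MG:GW = 5

Set S = (0, 0), H = (1, 0), L = (0, 1); any affine frame gives the same invariant.
1. G is the centroid of triangle HSL ⇒ G = (1/3, 1/3)
2. M lies on line HL with HM:ML = -1:2 ⇒ M = (2, -1)
line MG meets SL at W = (0, 3/5)
G = M + t·(W−M) with t = 5/6, so MG:GW = 5/6:1/6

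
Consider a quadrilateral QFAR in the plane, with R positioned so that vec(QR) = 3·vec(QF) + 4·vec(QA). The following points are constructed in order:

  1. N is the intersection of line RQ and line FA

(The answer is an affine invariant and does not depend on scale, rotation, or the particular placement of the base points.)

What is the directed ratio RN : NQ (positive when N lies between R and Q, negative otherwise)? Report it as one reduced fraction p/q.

RN:NQ = 6

Work in coordinates with Q = (0, 0), F = (1, 0), A = (0, 1), R = (3, 4).
1. N is the intersection of line RQ and line FA ⇒ N = (3/7, 4/7)
N = R + t·(Q−R) with t = 6/7, so RN:NQ = t:(1−t) = 6/7:1/7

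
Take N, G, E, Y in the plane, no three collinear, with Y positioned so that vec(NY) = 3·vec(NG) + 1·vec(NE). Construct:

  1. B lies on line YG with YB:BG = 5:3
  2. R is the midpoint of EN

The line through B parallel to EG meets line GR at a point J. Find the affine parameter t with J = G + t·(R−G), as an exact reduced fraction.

Assign N = (0, 0), G = (1, 0), E = (0, 1), Y = (3, 1) — the answer is frame-independent, so this choice is without loss of generality.
1. B lies on line YG with YB:BG = 5:3 ⇒ B = (7/4, 3/8)
2. R is the midpoint of EN ⇒ R = (0, 1/2)
through B parallel to EG: direction (1, -1); meets GR at J = (13/4, -9/8)
J = G + t·(R−G) with t = -9/4

t = -9/4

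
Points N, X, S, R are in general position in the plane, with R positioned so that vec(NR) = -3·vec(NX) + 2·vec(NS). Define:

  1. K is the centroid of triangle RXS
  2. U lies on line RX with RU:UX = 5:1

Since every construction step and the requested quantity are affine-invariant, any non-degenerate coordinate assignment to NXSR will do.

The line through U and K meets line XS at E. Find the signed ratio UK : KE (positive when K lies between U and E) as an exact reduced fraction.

UK:KE = -1/2

Work in coordinates with N = (0, 0), X = (1, 0), S = (0, 1), R = (-3, 2).
1. K is the centroid of triangle RXS ⇒ K = (-2/3, 1)
2. U lies on line RX with RU:UX = 5:1 ⇒ U = (1/3, 1/3)
line UK meets XS at E = (4/3, -1/3)
K = U + t·(E−U) with t = -1, so UK:KE = -1:2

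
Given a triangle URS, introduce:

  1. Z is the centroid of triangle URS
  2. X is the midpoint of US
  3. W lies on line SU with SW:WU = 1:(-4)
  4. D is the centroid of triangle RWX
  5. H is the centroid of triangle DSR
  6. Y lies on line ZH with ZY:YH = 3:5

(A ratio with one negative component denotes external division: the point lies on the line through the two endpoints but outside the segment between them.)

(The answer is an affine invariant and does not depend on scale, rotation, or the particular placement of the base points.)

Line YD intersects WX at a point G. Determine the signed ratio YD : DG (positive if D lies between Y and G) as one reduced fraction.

YD:DG = 1/8

Choose coordinates U = (0, 0), R = (1, 0), S = (0, 1).
1. Z is the centroid of triangle URS ⇒ Z = (1/3, 1/3)
2. X is the midpoint of US ⇒ X = (0, 1/2)
3. W lies on line SU with SW:WU = 1:(-4) ⇒ W = (0, 4/3)
4. D is the centroid of triangle RWX ⇒ D = (1/3, 11/18)
5. H is the centroid of triangle DSR ⇒ H = (4/9, 29/54)
6. Y lies on line ZH with ZY:YH = 3:5 ⇒ Y = (3/8, 59/144)
line YD meets WX at G = (0, 20/9)
D = Y + t·(G−Y) with t = 1/9, so YD:DG = 1/9:8/9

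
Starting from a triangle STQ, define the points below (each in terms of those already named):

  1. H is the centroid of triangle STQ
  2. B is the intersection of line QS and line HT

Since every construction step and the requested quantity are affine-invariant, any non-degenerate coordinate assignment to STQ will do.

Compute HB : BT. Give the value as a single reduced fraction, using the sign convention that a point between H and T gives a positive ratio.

Work in coordinates with S = (0, 0), T = (1, 0), Q = (0, 1).
1. H is the centroid of triangle STQ ⇒ H = (1/3, 1/3)
2. B is the intersection of line QS and line HT ⇒ B = (0, 1/2)
B = H + t·(T−H) with t = -1/2, so HB:BT = t:(1−t) = -1/2:3/2

HB:BT = -1/3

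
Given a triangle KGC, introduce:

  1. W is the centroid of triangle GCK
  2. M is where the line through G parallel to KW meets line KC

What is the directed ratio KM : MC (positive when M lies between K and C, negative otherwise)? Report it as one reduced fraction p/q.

Work in coordinates with K = (0, 0), G = (1, 0), C = (0, 1).
1. W is the centroid of triangle GCK ⇒ W = (1/3, 1/3)
2. M is where the line through G parallel to KW meets line KC ⇒ M = (0, -1)
M = K + t·(C−K) with t = -1, so KM:MC = t:(1−t) = -1:2

KM:MC = -1/2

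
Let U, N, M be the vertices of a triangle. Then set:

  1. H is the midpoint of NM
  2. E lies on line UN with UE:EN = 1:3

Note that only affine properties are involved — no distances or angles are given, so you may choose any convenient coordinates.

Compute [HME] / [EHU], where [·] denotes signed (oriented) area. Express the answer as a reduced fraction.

[HME]:[EHU] = 3

Assign U = (0, 0), N = (1, 0), M = (0, 1) — the answer is frame-independent, so this choice is without loss of generality.
1. H is the midpoint of NM ⇒ H = (1/2, 1/2)
2. E lies on line UN with UE:EN = 1:3 ⇒ E = (1/4, 0)
2·[HME] = 3/8, 2·[EHU] = 1/8
[HME]:[EHU] = 3/8:1/8 = 3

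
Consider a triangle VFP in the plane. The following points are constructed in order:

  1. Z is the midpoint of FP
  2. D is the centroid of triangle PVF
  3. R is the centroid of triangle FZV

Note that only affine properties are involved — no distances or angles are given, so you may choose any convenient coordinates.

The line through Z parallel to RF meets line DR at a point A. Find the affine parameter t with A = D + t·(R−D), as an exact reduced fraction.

t = -2

Work in coordinates with V = (0, 0), F = (1, 0), P = (0, 1).
1. Z is the midpoint of FP ⇒ Z = (1/2, 1/2)
2. D is the centroid of triangle PVF ⇒ D = (1/3, 1/3)
3. R is the centroid of triangle FZV ⇒ R = (1/2, 1/6)
through Z parallel to RF: direction (1/2, -1/6); meets DR at A = (0, 2/3)
A = D + t·(R−D) with t = -2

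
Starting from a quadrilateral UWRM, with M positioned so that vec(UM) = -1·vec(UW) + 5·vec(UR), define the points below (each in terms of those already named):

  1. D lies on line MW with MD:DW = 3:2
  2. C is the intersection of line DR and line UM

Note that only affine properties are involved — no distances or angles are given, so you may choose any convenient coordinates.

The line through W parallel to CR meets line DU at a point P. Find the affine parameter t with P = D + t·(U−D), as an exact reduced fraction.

Work in coordinates with U = (0, 0), W = (1, 0), R = (0, 1), M = (-1, 5).
1. D lies on line MW with MD:DW = 3:2 ⇒ D = (1/5, 2)
2. C is the intersection of line DR and line UM ⇒ C = (-1/10, 1/2)
through W parallel to CR: direction (1/10, 1/2); meets DU at P = (-1, -10)
P = D + t·(U−D) with t = 6

t = 6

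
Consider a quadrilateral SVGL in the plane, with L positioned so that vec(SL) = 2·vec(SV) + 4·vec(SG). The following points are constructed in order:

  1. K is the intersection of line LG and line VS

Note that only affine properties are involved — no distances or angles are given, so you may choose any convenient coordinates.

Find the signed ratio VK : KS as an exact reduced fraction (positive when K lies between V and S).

VK:KS = -5/2

Assign S = (0, 0), V = (1, 0), G = (0, 1), L = (2, 4) — the answer is frame-independent, so this choice is without loss of generality.
1. K is the intersection of line LG and line VS ⇒ K = (-2/3, 0)
K = V + t·(S−V) with t = 5/3, so VK:KS = t:(1−t) = 5/3:-2/3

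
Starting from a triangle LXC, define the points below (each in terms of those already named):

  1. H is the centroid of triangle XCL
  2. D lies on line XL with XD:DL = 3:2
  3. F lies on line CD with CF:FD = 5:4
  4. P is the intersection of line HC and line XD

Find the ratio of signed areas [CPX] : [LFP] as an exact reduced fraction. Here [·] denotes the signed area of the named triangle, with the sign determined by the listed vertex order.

Work in coordinates with L = (0, 0), X = (1, 0), C = (0, 1).
1. H is the centroid of triangle XCL ⇒ H = (1/3, 1/3)
2. D lies on line XL with XD:DL = 3:2 ⇒ D = (2/5, 0)
3. F lies on line CD with CF:FD = 5:4 ⇒ F = (2/9, 4/9)
4. P is the intersection of line HC and line XD ⇒ P = (1/2, 0)
2·[CPX] = 1/2, 2·[LFP] = -2/9
[CPX]:[LFP] = 1/2:-2/9 = -9/4

[CPX]:[LFP] = -9/4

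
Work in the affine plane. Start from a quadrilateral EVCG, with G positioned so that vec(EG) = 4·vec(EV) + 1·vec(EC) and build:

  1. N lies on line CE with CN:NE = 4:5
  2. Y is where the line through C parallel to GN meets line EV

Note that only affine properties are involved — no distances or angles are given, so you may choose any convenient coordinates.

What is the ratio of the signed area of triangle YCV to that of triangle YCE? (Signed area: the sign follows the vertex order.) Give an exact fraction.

[YCV]:[YCE] = 10/9

Work in coordinates with E = (0, 0), V = (1, 0), C = (0, 1), G = (4, 1).
1. N lies on line CE with CN:NE = 4:5 ⇒ N = (0, 5/9)
2. Y is where the line through C parallel to GN meets line EV ⇒ Y = (-9, 0)
2·[YCV] = -10, 2·[YCE] = -9
[YCV]:[YCE] = -10:-9 = 10/9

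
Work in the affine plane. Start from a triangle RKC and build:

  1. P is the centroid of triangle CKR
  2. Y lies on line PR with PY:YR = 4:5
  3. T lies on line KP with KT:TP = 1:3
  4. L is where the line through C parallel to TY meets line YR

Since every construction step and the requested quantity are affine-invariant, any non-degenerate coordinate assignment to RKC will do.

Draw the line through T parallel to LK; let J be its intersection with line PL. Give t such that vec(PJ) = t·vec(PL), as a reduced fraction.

Work in coordinates with R = (0, 0), K = (1, 0), C = (0, 1).
1. P is the centroid of triangle CKR ⇒ P = (1/3, 1/3)
2. Y lies on line PR with PY:YR = 4:5 ⇒ Y = (5/27, 5/27)
3. T lies on line KP with KT:TP = 1:3 ⇒ T = (5/6, 1/12)
4. L is where the line through C parallel to TY meets line YR ⇒ L = (70/81, 70/81)
through T parallel to LK: direction (11/81, -70/81); meets PL at J = (79/108, 79/108)
J = P + t·(L−P) with t = 3/4

t = 3/4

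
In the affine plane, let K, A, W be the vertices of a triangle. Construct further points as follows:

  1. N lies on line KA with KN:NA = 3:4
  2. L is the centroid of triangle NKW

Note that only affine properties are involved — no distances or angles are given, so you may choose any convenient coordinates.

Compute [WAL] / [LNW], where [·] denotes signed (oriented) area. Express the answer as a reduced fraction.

[WAL]:[LNW] = -11/3

Work in coordinates with K = (0, 0), A = (1, 0), W = (0, 1).
1. N lies on line KA with KN:NA = 3:4 ⇒ N = (3/7, 0)
2. L is the centroid of triangle NKW ⇒ L = (1/7, 1/3)
2·[WAL] = -11/21, 2·[LNW] = 1/7
[WAL]:[LNW] = -11/21:1/7 = -11/3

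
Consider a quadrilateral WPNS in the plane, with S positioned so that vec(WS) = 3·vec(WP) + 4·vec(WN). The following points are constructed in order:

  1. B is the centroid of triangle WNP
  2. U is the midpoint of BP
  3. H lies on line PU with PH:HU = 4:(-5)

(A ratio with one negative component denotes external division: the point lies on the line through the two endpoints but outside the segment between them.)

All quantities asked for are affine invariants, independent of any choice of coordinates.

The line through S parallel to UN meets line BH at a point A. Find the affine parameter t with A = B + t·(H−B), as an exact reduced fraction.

t = 14/3

Assign W = (0, 0), P = (1, 0), N = (0, 1), S = (3, 4) — the answer is frame-independent, so this choice is without loss of generality.
1. B is the centroid of triangle WNP ⇒ B = (1/3, 1/3)
2. U is the midpoint of BP ⇒ U = (2/3, 1/6)
3. H lies on line PU with PH:HU = 4:(-5) ⇒ H = (7/3, -2/3)
through S parallel to UN: direction (-2/3, 5/6); meets BH at A = (29/3, -13/3)
A = B + t·(H−B) with t = 14/3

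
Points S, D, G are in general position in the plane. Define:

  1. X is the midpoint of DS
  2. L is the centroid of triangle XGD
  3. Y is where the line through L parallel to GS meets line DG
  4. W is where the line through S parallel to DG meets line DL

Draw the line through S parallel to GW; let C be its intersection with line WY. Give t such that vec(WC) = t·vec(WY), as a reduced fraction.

t = 4

Set S = (0, 0), D = (1, 0), G = (0, 1); any affine frame gives the same invariant.
1. X is the midpoint of DS ⇒ X = (1/2, 0)
2. L is the centroid of triangle XGD ⇒ L = (1/2, 1/3)
3. Y is where the line through L parallel to GS meets line DG ⇒ Y = (1/2, 1/2)
4. W is where the line through S parallel to DG meets line DL ⇒ W = (-2, 2)
through S parallel to GW: direction (-2, 1); meets WY at C = (8, -4)
C = W + t·(Y−W) with t = 4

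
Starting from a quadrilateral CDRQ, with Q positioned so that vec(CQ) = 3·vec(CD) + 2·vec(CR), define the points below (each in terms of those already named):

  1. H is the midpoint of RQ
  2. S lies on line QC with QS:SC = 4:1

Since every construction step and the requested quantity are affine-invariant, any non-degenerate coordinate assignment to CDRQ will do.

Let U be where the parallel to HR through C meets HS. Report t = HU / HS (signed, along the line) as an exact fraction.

Assign C = (0, 0), D = (1, 0), R = (0, 1), Q = (3, 2) — the answer is frame-independent, so this choice is without loss of generality.
1. H is the midpoint of RQ ⇒ H = (3/2, 3/2)
2. S lies on line QC with QS:SC = 4:1 ⇒ S = (3/5, 2/5)
through C parallel to HR: direction (-3/2, -1/2); meets HS at U = (3/8, 1/8)
U = H + t·(S−H) with t = 5/4

t = 5/4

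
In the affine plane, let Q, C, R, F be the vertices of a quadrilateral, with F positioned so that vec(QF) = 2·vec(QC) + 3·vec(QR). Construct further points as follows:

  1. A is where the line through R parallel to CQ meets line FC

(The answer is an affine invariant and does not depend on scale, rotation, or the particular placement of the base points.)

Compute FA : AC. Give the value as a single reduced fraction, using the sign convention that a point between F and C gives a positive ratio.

FA:AC = 2

Assign Q = (0, 0), C = (1, 0), R = (0, 1), F = (2, 3) — the answer is frame-independent, so this choice is without loss of generality.
1. A is where the line through R parallel to CQ meets line FC ⇒ A = (4/3, 1)
A = F + t·(C−F) with t = 2/3, so FA:AC = t:(1−t) = 2/3:1/3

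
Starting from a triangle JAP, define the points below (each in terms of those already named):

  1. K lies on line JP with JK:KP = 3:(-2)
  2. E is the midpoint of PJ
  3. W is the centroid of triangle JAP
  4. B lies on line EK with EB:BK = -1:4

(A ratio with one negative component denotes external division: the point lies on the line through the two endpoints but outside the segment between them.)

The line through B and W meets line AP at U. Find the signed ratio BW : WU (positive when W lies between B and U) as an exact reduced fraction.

Assign J = (0, 0), A = (1, 0), P = (0, 1) — the answer is frame-independent, so this choice is without loss of generality.
1. K lies on line JP with JK:KP = 3:(-2) ⇒ K = (0, 3)
2. E is the midpoint of PJ ⇒ E = (0, 1/2)
3. W is the centroid of triangle JAP ⇒ W = (1/3, 1/3)
4. B lies on line EK with EB:BK = -1:4 ⇒ B = (0, -1/3)
line BW meets AP at U = (4/9, 5/9)
W = B + t·(U−B) with t = 3/4, so BW:WU = 3/4:1/4

BW:WU = 3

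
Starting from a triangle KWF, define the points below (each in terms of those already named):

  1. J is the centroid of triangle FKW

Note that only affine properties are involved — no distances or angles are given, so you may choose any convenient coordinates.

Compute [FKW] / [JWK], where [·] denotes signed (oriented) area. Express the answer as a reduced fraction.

Set K = (0, 0), W = (1, 0), F = (0, 1); any affine frame gives the same invariant.
1. J is the centroid of triangle FKW ⇒ J = (1/3, 1/3)
2·[FKW] = 1, 2·[JWK] = -1/3
[FKW]:[JWK] = 1:-1/3 = -3

[FKW]:[JWK] = -3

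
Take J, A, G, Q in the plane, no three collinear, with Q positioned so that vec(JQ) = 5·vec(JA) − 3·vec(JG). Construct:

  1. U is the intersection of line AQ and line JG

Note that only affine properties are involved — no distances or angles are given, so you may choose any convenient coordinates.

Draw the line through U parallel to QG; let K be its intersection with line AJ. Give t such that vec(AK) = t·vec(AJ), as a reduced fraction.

t = 1/16

Work in coordinates with J = (0, 0), A = (1, 0), G = (0, 1), Q = (5, -3).
1. U is the intersection of line AQ and line JG ⇒ U = (0, 3/4)
through U parallel to QG: direction (-5, 4); meets AJ at K = (15/16, 0)
K = A + t·(J−A) with t = 1/16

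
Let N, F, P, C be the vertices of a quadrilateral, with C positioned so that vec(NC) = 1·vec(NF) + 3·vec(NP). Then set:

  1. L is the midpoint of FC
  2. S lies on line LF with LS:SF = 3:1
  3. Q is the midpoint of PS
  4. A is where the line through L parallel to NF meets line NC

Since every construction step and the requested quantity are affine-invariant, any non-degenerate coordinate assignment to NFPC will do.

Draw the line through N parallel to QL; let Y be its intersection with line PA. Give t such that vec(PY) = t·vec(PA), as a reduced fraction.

Assign N = (0, 0), F = (1, 0), P = (0, 1), C = (1, 3) — the answer is frame-independent, so this choice is without loss of generality.
1. L is the midpoint of FC ⇒ L = (1, 3/2)
2. S lies on line LF with LS:SF = 3:1 ⇒ S = (1, 3/8)
3. Q is the midpoint of PS ⇒ Q = (1/2, 11/16)
4. A is where the line through L parallel to NF meets line NC ⇒ A = (1/2, 3/2)
through N parallel to QL: direction (1/2, 13/16); meets PA at Y = (8/5, 13/5)
Y = P + t·(A−P) with t = 16/5

t = 16/5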